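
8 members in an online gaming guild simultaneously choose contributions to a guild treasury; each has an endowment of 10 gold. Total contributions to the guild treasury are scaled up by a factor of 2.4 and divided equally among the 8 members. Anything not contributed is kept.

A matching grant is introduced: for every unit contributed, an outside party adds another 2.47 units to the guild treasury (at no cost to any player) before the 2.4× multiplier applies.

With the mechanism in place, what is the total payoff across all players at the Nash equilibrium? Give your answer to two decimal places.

666.24 gold

With the mechanism, a contributed unit returns 2.4 × 3.47 / 8 = 1.0410 per unit of net cost to the contributor — now above 1 — so contributing fully is weakly dominant for every player.
So the Nash equilibrium is full contribution by all 8; the group earns 2.4 × 3.47 × 80 = 666.24.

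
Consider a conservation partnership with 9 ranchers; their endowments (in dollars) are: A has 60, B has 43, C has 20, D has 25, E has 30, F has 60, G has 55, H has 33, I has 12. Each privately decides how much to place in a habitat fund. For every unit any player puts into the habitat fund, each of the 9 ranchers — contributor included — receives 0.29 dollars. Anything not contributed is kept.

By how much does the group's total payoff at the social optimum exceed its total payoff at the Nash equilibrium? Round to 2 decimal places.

The private return per contributed unit is 0.29 < 1 for everyone, so the Nash equilibrium is zero contribution and the group total is Σ E_j = 60 + 43 + 20 + 25 + 30 + 60 + 55 + 33 + 12 = 338.
Each contributed unit returns 2.610 to the group, so the social optimum is full contribution by everyone: group total = 2.610 × 338 = 882.18.
Efficiency loss = (2.610 − 1) × 338 = 544.18.

544.18 dollars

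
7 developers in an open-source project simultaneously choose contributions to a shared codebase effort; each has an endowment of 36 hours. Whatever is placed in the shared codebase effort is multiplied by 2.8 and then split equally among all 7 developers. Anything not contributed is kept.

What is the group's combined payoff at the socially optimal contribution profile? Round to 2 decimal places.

Each contributed unit returns 2.800 to the group as a whole (0.4000 to each of 7 players), which exceeds 1, so the social optimum is full contribution: group total = 2.800 × 252 = 705.60.

705.60 hours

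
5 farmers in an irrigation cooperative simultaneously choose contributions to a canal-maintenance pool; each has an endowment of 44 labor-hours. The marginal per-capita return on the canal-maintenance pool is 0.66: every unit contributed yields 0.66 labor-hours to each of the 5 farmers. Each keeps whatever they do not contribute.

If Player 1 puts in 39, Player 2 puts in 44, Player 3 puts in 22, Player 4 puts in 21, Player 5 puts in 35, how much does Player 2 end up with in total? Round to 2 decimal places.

Total contributed: 39 + 44 + 22 + 21 + 35 = 161.
Each receives 0.66 × 161 = 106.26 from the canal-maintenance pool.
Player 2 keeps 44 − 44 = 0, so Player 2's payoff is 0 + 106.26 = 106.26.

106.26 labor-hours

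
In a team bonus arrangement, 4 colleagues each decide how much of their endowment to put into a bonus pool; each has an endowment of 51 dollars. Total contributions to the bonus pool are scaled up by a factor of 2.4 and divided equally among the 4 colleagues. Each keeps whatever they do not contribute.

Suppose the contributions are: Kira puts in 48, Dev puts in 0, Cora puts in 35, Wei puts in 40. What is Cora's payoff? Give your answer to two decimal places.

Total contributed: 48 + 0 + 35 + 40 = 123.
Each receives 2.4 × 123 / 4 = 73.80 from the bonus pool.
Cora keeps 51 − 35 = 16, so Cora's payoff is 16 + 73.80 = 89.80.

89.80 dollars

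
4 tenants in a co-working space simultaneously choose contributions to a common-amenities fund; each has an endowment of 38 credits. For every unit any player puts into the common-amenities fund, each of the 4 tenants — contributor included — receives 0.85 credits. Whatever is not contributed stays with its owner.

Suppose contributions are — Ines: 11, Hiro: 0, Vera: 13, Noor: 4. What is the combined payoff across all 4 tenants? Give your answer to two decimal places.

Total contributed: 11 + 0 + 13 + 4 = 28; total kept: 4 × 38 − 28 = 124.
The common-amenities fund pays out 0.85 × 4 × 28 = 95.20 in aggregate.
Group total = 124 + 95.20 = 219.20.

219.20 credits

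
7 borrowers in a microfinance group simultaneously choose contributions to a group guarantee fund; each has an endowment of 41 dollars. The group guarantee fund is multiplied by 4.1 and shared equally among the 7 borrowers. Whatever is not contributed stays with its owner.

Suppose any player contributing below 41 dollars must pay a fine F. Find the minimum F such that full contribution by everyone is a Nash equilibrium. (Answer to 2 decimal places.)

16.99 dollars

Given the others contribute fully, the best deviation is to contribute 0 (any partial contribution still incurs the fine and gives up units whose private return 0.5857 is below 1).
Deviating from 41 to 0 saves 41 dollars but forfeits the deviator's share of the drop in the group guarantee fund: 4.1/7 × 41 = 24.01.
So the deviation gain is 41 − 24.01 = 16.99, and the fine must be at least 16.99 dollars to wipe it out.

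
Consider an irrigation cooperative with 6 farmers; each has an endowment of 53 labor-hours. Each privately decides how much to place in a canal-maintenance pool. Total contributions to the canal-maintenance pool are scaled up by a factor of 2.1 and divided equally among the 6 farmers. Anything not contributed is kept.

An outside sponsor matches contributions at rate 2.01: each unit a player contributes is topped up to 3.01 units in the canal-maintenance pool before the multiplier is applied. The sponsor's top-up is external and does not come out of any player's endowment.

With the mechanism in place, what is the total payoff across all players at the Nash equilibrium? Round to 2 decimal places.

2010.08 labor-hours

The effective private return per unit is now 2.1 × 3.01 / 6 = 1.0535 > 1, so every player's dominant strategy flips to full contribution.
So the Nash equilibrium is full contribution by all 6; the group earns 2.1 × 3.01 × 318 = 2010.08.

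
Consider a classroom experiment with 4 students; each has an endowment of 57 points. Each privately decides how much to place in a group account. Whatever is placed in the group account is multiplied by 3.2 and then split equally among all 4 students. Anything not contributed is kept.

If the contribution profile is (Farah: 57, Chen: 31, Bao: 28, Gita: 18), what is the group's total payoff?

Total contributed: 57 + 31 + 28 + 18 = 134; total kept: 4 × 57 − 134 = 94.
The group account pays out 3.2 × 134 = 428.80 in aggregate.
Group total = 94 + 428.80 = 522.80.

522.80 points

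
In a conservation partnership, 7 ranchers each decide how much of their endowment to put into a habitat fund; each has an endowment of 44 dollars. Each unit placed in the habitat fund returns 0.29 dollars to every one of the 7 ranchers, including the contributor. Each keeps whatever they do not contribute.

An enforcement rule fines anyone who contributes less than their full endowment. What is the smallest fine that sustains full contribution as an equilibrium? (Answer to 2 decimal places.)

Given the others contribute fully, the best deviation is to contribute 0 (any partial contribution still incurs the fine and gives up units whose private return 0.29 is below 1).
Deviating from 44 to 0 saves 44 dollars but forfeits the deviator's share of the drop in the habitat fund: 0.29 × 44 = 12.76.
So the deviation gain is 44 − 12.76 = 31.24, and the fine must be at least 31.24 dollars to wipe it out.

31.24 dollars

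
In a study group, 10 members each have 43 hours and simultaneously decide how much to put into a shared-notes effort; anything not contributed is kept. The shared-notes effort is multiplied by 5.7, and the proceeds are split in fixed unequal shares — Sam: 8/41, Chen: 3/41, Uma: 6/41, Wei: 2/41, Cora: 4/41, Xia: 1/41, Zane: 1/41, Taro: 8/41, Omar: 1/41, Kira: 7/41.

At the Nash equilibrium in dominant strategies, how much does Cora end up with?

90.82 hours

Each unit j contributes comes back to j as 5.7 × (j's share), so j prefers to contribute only if that share exceeds 1/5.7 = 0.1754; otherwise keeping the unit dominates.
Sam and Taro clear that bar, contributing 43 each; the remaining 8 contribute 0. Total contributed: 86.
Cora keeps 43 and receives 5.7 × 86 × 4/41 = 47.82 from the shared-notes effort, for a payoff of 90.82.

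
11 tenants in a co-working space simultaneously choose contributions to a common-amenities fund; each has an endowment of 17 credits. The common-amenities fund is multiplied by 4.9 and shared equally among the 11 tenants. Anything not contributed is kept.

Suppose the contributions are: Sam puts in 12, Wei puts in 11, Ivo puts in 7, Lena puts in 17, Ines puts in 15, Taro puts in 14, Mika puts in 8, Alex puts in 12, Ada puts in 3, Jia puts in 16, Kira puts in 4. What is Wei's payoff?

Total contributed: 12 + 11 + 7 + 17 + 15 + 14 + 8 + 12 + 3 + 16 + 4 = 119.
Each receives 4.9 × 119 / 11 = 53.01 from the common-amenities fund.
Wei keeps 17 − 11 = 6, so Wei's payoff is 6 + 53.01 = 59.01.

59.01 credits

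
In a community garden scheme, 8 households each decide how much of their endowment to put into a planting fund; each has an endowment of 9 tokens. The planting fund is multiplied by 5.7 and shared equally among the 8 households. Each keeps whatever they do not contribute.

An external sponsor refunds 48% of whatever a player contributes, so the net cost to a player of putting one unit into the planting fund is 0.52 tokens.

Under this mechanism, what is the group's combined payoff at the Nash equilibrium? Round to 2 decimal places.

444.96 tokens

The effective private return per unit is now (5.7/8) / 0.52 = 1.3702 > 1, so every player's dominant strategy flips to full contribution.
So the Nash equilibrium is full contribution by all 8; the group earns 8 × (9 × 0.48 + 5.7 × 9) = 444.96.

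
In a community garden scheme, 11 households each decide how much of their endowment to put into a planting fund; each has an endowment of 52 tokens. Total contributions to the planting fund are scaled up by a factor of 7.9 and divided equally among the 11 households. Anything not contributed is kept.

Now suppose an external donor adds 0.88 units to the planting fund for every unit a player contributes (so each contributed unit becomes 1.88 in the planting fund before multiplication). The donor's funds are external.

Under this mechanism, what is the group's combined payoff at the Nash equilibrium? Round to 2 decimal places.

8495.34 tokens

Under the mechanism each unit contributed yields 7.9 × 1.88 / 11 = 1.3502 back to its contributor per unit of net cost, which exceeds 1, making full contribution the dominant choice for everyone.
So the Nash equilibrium is full contribution by all 11; the group earns 7.9 × 1.88 × 572 = 8495.34.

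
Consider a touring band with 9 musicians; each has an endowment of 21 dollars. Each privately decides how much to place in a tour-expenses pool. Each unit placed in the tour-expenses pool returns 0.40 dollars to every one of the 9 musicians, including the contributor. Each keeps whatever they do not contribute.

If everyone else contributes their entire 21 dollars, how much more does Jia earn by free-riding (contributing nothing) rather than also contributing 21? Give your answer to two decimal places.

Switching from a contribution of 21 to 0 lets Jia keep an extra 21 dollars, but lowers the tour-expenses pool by 21, which costs Jia their own share of that drop: 0.40 × 21 = 8.40.
Net gain = 21 − 8.40 = 12.60. The private return per contributed unit (0.40) is below 1, so free-riding is indeed the best response regardless of what the others do.

12.60 dollars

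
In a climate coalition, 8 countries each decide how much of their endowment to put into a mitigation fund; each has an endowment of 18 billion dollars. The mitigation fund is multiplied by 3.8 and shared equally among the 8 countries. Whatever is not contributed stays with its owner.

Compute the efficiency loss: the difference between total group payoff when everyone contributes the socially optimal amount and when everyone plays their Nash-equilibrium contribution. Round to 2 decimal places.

403.20 billion dollars

Each contributed unit returns 3.8/8 = 0.4750 to its contributor — below 1 — so contributing 0 is dominant for every player. At the Nash equilibrium everyone keeps their 18, and the group total is 8 × 18 = 144.
Each contributed unit returns 3.800 to the group as a whole (0.4750 to each of 8 players), which exceeds 1, so the social optimum is full contribution: group total = 3.800 × 144 = 547.20.
Efficiency loss = 547.20 − 144 = 403.20.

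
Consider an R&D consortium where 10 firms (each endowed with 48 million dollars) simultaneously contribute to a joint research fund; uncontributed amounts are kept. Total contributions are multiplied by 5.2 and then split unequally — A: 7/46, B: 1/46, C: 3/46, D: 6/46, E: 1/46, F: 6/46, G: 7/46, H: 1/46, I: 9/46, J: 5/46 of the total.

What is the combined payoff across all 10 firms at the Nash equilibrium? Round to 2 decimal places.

681.60 million dollars

A player with share s gets back 5.2·s per unit contributed, so full contribution is dominant for anyone with s > 1/5.2 = 0.1923 and zero contribution is dominant for anyone below.
Only I (9/46) clears that bar, contributing 48; the remaining 9 contribute 0. Total contributed: 48.
The joint research fund pays out 5.2 × 48 = 249.60 in total (split across the unequal shares, but the aggregate is all that matters for the group sum).
The 9 free-riders keep 48 each, adding 432. Group total = 432 + 249.60 = 681.60.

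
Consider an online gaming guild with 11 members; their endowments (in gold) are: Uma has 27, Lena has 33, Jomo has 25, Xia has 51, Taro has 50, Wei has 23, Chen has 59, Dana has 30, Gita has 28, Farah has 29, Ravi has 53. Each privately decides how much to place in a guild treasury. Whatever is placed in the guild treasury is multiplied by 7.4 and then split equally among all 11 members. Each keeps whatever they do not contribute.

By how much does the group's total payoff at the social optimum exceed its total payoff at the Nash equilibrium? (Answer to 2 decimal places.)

The private return per contributed unit is 7.4/11 = 0.6727 < 1 for every player regardless of endowment, so the Nash equilibrium is zero contribution and the group total is Σ E_j = 27 + 33 + 25 + 51 + 50 + 23 + 59 + 30 + 28 + 29 + 53 = 408.
Each contributed unit returns 7.400 to the group, so the social optimum is full contribution by everyone: group total = 7.400 × 408 = 3019.20.
Efficiency loss = (7.400 − 1) × 408 = 2611.20.

2611.20 gold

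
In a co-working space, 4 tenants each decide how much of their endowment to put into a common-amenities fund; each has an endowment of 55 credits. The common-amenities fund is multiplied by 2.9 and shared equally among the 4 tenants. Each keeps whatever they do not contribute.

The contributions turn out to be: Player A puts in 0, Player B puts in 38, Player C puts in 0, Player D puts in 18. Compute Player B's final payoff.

Total contributed: 0 + 38 + 0 + 18 = 56.
Each receives 2.9 × 56 / 4 = 40.60 from the common-amenities fund.
Player B keeps 55 − 38 = 17, so Player B's payoff is 17 + 40.60 = 57.60.

57.60 credits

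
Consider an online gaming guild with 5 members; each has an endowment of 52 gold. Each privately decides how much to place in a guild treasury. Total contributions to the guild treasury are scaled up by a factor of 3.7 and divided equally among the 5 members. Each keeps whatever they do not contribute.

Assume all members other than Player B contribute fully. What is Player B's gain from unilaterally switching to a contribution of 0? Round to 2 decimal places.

13.52 gold

Switching from a contribution of 52 to 0 lets Player B keep an extra 52 gold, but lowers the guild treasury by 52, which costs Player B their own share of that drop: 3.7/5 × 52 = 38.48.
Net gain = 52 − 38.48 = 13.52. The private return per contributed unit (0.7400) is below 1, so free-riding is indeed the best response regardless of what the others do.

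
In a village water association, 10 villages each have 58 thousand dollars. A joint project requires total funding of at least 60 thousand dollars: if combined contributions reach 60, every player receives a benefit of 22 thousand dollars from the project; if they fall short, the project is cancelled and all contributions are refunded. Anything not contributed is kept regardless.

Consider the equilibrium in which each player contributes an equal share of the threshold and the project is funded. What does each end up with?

Equal share of the threshold: 60/10 = 6.
At this profile no one gains by cutting their contribution: any cut drops the total below 60, the project is cancelled, contributions are refunded, and the deviator ends with 58, which is less than 58 − 6 + 22 = 74. Contributing more than 6 just wastes the excess. So contributing exactly 6 is a best response.
Each player's payoff: 58 − 6 + 22 = 74.

74 thousand dollars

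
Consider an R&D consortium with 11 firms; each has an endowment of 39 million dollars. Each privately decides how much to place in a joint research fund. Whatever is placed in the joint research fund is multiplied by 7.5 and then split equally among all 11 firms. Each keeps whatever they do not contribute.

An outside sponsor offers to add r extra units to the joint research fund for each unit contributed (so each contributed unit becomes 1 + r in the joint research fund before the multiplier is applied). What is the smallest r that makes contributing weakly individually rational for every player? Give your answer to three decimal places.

0.467

With matching at rate r, one contributed unit becomes (1 + r) in the joint research fund and returns 7.5 × (1 + r) / 11 to the contributor.
Setting this equal to 1: 1 + r = 11/7.5 = 1.4667.
So the minimum matching rate is r = 1.4667 − 1 = 0.467.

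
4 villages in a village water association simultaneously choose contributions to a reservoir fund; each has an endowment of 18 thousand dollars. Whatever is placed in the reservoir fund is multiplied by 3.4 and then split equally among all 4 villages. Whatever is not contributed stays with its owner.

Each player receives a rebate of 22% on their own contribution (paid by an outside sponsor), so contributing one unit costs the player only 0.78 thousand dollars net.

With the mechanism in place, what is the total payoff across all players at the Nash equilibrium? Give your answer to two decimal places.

260.64 thousand dollars

The effective private return per unit is now (3.4/4) / 0.78 = 1.0897 > 1, so every player's dominant strategy flips to full contribution.
So the Nash equilibrium is full contribution by all 4; the group earns 4 × (18 × 0.22 + 3.4 × 18) = 260.64.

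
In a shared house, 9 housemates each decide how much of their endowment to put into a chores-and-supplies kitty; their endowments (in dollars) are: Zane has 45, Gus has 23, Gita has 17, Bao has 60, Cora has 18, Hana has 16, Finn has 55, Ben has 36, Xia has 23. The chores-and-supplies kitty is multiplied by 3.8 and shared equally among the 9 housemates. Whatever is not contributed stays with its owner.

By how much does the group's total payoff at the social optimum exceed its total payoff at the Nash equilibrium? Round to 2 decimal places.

820.40 dollars

The private return per contributed unit is 3.8/9 = 0.4222 < 1 for every player regardless of endowment, so the Nash equilibrium is zero contribution and the group total is Σ E_j = 45 + 23 + 17 + 60 + 18 + 16 + 55 + 36 + 23 = 293.
Each contributed unit returns 3.800 to the group, so the social optimum is full contribution by everyone: group total = 3.800 × 293 = 1113.40.
Efficiency loss = (3.800 − 1) × 293 = 820.40.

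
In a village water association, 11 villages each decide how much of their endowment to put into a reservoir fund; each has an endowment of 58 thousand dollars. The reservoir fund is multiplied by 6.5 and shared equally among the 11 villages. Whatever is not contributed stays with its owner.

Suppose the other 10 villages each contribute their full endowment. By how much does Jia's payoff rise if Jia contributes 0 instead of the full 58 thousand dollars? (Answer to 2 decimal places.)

23.73 thousand dollars

Switching from a contribution of 58 to 0 lets Jia keep an extra 58 thousand dollars, but lowers the reservoir fund by 58, which costs Jia their own share of that drop: 6.5/11 × 58 = 34.27.
Net gain = 58 − 34.27 = 23.73. The private return per contributed unit (0.5909) is below 1, so free-riding is indeed the best response regardless of what the others do.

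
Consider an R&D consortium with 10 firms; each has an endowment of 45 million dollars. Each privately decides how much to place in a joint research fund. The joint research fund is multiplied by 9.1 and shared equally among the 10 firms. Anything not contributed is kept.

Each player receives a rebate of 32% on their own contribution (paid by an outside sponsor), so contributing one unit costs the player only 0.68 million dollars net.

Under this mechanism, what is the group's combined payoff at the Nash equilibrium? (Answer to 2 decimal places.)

With the mechanism, a contributed unit returns (9.1/10) / 0.68 = 1.3382 per unit of net cost to the contributor — now above 1 — so contributing fully is weakly dominant for every player.
At the Nash equilibrium everyone contributes 45. Group total payoff = 10 × (45 × 0.32 + 9.1 × 45) = 4239.00.

4239.00 million dollars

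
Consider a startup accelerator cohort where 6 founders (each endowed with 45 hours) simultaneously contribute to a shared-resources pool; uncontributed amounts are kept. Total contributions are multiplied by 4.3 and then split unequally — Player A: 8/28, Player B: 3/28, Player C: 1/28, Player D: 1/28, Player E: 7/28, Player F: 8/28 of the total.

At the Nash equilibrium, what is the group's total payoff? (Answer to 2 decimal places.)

715.50 hours

Each unit j contributes comes back to j as 4.3 × (j's share), so j prefers to contribute only if that share exceeds 1/4.3 = 0.2326; otherwise keeping the unit dominates.
Player A, Player E and Player F are above the threshold, contributing 45 each; the remaining 3 contribute 0. Total contributed: 135.
The shared-resources pool pays out 4.3 × 135 = 580.50 in total (split across the unequal shares, but the aggregate is all that matters for the group sum).
The 3 free-riders keep 45 each, adding 135. Group total = 135 + 580.50 = 715.50.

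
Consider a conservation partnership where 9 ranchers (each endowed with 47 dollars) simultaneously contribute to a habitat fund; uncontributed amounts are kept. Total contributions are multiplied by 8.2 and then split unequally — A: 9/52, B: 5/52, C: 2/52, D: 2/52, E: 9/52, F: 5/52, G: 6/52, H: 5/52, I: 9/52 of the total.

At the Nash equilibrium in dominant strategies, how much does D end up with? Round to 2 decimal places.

Each unit j contributes comes back to j as 8.2 × (j's share), so j prefers to contribute only if that share exceeds 1/8.2 = 0.1220; otherwise keeping the unit dominates.
The shares above 0.1220 belong to A, E and I, contributing 47 each; the remaining 6 contribute 0. Total contributed: 141.
D keeps 47 and receives 8.2 × 141 × 2/52 = 44.47 from the habitat fund, for a payoff of 91.47.

91.47 dollars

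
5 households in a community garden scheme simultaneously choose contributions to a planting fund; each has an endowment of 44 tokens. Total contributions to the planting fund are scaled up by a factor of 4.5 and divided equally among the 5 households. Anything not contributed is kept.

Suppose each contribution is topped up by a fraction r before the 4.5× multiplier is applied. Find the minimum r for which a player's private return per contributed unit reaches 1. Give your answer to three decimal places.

With matching at rate r, one contributed unit becomes (1 + r) in the planting fund and returns 4.5 × (1 + r) / 5 to the contributor.
Setting this equal to 1: 1 + r = 5/4.5 = 1.1111.
So the minimum matching rate is r = 1.1111 − 1 = 0.111.

0.111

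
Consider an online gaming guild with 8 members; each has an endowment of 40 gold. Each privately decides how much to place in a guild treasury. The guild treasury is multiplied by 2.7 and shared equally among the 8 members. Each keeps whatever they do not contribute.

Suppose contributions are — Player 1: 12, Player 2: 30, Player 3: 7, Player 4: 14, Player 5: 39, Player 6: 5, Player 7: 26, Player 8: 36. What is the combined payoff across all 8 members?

Total contributed: 12 + 30 + 7 + 14 + 39 + 5 + 26 + 36 = 169; total kept: 8 × 40 − 169 = 151.
The guild treasury pays out 2.7 × 169 = 456.30 in aggregate.
Group total = 151 + 456.30 = 607.30.

607.30 gold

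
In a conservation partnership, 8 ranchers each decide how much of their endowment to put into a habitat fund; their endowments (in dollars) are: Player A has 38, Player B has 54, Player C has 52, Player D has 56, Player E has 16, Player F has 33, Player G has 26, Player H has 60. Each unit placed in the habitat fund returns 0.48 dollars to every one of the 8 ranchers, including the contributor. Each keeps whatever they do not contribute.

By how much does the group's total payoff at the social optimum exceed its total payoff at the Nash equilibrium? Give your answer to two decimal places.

951.40 dollars

The private return per contributed unit is 0.48 < 1 for everyone, so the Nash equilibrium is zero contribution and the group total is Σ E_j = 38 + 54 + 52 + 56 + 16 + 33 + 26 + 60 = 335.
Each contributed unit returns 3.840 to the group, so the social optimum is full contribution by everyone: group total = 3.840 × 335 = 1286.40.
Efficiency loss = (3.840 − 1) × 335 = 951.40.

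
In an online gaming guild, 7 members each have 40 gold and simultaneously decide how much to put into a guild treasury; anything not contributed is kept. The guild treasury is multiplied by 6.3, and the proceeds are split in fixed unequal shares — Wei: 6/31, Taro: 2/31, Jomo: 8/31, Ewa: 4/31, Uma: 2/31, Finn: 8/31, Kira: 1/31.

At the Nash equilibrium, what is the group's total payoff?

Each unit j contributes comes back to j as 6.3 × (j's share), so j prefers to contribute only if that share exceeds 1/6.3 = 0.1587; otherwise keeping the unit dominates.
Wei, Jomo and Finn are above the threshold, contributing 40 each; the remaining 4 contribute 0. Total contributed: 120.
The guild treasury pays out 6.3 × 120 = 756.00 in total (split across the unequal shares, but the aggregate is all that matters for the group sum).
The 4 free-riders keep 40 each, adding 160. Group total = 160 + 756.00 = 916.00.

916.00 gold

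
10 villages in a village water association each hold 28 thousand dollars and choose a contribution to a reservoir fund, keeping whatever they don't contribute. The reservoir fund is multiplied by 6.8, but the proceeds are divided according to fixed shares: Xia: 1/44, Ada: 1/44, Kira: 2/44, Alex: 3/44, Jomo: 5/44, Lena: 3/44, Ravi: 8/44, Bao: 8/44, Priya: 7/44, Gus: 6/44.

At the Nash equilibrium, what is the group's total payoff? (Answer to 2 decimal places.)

Each unit j contributes comes back to j as 6.8 × (j's share), so j prefers to contribute only if that share exceeds 1/6.8 = 0.1471; otherwise keeping the unit dominates.
Ravi, Bao and Priya are above the threshold, contributing 28 each; the remaining 7 contribute 0. Total contributed: 84.
The reservoir fund pays out 6.8 × 84 = 571.20 in total (split across the unequal shares, but the aggregate is all that matters for the group sum).
The 7 free-riders keep 28 each, adding 196. Group total = 196 + 571.20 = 767.20.

767.20 thousand dollars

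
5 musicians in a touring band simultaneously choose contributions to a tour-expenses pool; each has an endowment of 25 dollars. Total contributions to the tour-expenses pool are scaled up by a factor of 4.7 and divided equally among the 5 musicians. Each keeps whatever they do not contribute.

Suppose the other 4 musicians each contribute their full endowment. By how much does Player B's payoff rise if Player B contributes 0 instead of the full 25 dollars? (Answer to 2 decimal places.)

1.50 dollars

Switching from a contribution of 25 to 0 lets Player B keep an extra 25 dollars, but lowers the tour-expenses pool by 25, which costs Player B their own share of that drop: 4.7/5 × 25 = 23.50.
Net gain = 25 − 23.50 = 1.50. The private return per contributed unit (0.9400) is below 1, so free-riding is indeed the best response regardless of what the others do.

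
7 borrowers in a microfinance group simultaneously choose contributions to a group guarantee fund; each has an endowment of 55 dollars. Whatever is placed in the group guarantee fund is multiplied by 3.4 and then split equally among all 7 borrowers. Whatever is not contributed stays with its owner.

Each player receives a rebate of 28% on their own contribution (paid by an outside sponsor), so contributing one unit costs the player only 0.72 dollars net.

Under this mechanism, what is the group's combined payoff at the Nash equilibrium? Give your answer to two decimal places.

385.00 dollars

With the mechanism, a contributed unit returns (3.4/7) / 0.72 = 0.6746 per unit of net cost — still below 1 — so contributing 0 remains dominant for every player.
Everyone keeps their endowment and the group total is 7 × 55 = 385.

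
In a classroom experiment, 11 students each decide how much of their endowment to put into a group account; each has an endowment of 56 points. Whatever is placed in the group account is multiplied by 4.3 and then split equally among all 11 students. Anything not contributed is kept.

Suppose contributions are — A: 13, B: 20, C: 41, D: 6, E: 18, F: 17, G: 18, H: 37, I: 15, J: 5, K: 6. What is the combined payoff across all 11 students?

1262.80 points

Total contributed: 13 + 20 + 41 + 6 + 18 + 17 + 18 + 37 + 15 + 5 + 6 = 196; total kept: 11 × 56 − 196 = 420.
The group account pays out 4.3 × 196 = 842.80 in aggregate.
Group total = 420 + 842.80 = 1262.80.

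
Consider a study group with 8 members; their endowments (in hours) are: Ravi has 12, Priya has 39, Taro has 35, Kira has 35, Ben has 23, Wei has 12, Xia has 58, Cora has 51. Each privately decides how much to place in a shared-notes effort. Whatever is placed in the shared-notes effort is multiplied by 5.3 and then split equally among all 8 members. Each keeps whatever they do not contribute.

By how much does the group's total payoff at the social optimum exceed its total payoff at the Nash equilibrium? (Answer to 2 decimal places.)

The private return per contributed unit is 5.3/8 = 0.6625 < 1 for every player regardless of endowment, so the Nash equilibrium is zero contribution and the group total is Σ E_j = 12 + 39 + 35 + 35 + 23 + 12 + 58 + 51 = 265.
Each contributed unit returns 5.300 to the group, so the social optimum is full contribution by everyone: group total = 5.300 × 265 = 1404.50.
Efficiency loss = (5.300 − 1) × 265 = 1139.50.

1139.50 hours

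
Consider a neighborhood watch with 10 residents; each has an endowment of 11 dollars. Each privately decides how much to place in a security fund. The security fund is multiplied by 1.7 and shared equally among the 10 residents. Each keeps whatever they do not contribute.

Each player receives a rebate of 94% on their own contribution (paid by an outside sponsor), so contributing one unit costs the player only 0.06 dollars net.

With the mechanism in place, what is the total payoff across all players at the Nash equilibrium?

290.40 dollars

The effective private return per unit is now (1.7/10) / 0.06 = 2.8333 > 1, so every player's dominant strategy flips to full contribution.
At the Nash equilibrium everyone contributes 11. Group total payoff = 10 × (11 × 0.94 + 1.7 × 11) = 290.40.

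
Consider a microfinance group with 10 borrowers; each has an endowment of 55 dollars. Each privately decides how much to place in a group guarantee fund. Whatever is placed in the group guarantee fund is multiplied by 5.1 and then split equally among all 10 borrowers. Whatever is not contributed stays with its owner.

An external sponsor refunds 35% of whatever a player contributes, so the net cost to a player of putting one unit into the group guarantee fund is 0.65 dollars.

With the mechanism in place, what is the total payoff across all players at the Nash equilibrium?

With the mechanism, a contributed unit returns (5.1/10) / 0.65 = 0.7846 per unit of net cost — still below 1 — so contributing 0 remains dominant for every player.
At the Nash equilibrium no one contributes; group total payoff = 10 × 55 = 550.

550.00 dollars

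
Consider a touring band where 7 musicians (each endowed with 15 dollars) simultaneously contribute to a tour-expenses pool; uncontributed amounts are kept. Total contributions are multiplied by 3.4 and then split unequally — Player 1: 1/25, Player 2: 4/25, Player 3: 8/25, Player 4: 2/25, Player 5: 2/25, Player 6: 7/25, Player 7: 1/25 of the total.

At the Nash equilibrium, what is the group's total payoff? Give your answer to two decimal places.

141.00 dollars

Each unit j contributes comes back to j as 3.4 × (j's share), so j prefers to contribute only if that share exceeds 1/3.4 = 0.2941; otherwise keeping the unit dominates.
Player 3 alone (share 8/25) is above the threshold, contributing 15; the remaining 6 contribute 0. Total contributed: 15.
The tour-expenses pool pays out 3.4 × 15 = 51.00 in total (split across the unequal shares, but the aggregate is all that matters for the group sum).
The 6 free-riders keep 15 each, adding 90. Group total = 90 + 51.00 = 141.00.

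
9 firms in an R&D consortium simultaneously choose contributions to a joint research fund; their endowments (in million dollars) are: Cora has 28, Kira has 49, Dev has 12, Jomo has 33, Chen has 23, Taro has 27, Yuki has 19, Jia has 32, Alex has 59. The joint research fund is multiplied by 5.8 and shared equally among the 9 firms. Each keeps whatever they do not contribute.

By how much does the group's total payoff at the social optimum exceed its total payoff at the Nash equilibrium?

1353.60 million dollars

The private return per contributed unit is 5.8/9 = 0.6444 < 1 for every player regardless of endowment, so the Nash equilibrium is zero contribution and the group total is Σ E_j = 28 + 49 + 12 + 33 + 23 + 27 + 19 + 32 + 59 = 282.
Each contributed unit returns 5.800 to the group, so the social optimum is full contribution by everyone: group total = 5.800 × 282 = 1635.60.
Efficiency loss = (5.800 − 1) × 282 = 1353.60.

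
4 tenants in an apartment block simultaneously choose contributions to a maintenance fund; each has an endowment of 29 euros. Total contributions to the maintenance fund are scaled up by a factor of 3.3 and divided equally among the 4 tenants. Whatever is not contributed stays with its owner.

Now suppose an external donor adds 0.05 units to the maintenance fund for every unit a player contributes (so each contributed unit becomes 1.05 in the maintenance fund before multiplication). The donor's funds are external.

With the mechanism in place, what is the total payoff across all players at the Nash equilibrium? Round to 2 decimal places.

116.00 euros

With the mechanism, a contributed unit returns 3.3 × 1.05 / 4 = 0.8663 per unit of net cost — still below 1 — so contributing 0 remains dominant for every player.
At the Nash equilibrium no one contributes; group total payoff = 4 × 29 = 116.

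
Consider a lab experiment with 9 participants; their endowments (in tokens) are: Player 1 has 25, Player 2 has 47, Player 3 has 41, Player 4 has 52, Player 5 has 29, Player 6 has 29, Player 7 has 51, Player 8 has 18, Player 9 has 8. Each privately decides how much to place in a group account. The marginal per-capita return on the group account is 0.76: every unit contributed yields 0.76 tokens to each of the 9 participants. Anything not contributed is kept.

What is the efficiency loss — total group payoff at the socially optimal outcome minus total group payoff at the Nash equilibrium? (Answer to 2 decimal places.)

The private return per contributed unit is 0.76 < 1 for everyone, so the Nash equilibrium is zero contribution and the group total is Σ E_j = 25 + 47 + 41 + 52 + 29 + 29 + 51 + 18 + 8 = 300.
Each contributed unit returns 6.840 to the group, so the social optimum is full contribution by everyone: group total = 6.840 × 300 = 2052.00.
Efficiency loss = (6.840 − 1) × 300 = 1752.00.

1752.00 tokens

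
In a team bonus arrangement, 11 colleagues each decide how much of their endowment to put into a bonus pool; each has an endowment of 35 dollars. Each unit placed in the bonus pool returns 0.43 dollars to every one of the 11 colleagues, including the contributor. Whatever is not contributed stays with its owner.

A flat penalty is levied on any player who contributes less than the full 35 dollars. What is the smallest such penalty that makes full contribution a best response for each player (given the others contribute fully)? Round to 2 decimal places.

Given the others contribute fully, the best deviation is to contribute 0 (any partial contribution still incurs the fine and gives up units whose private return 0.43 is below 1).
Deviating from 35 to 0 saves 35 dollars but forfeits the deviator's share of the drop in the bonus pool: 0.43 × 35 = 15.05.
So the deviation gain is 35 − 15.05 = 19.95, and the fine must be at least 19.95 dollars to wipe it out.

19.95 dollars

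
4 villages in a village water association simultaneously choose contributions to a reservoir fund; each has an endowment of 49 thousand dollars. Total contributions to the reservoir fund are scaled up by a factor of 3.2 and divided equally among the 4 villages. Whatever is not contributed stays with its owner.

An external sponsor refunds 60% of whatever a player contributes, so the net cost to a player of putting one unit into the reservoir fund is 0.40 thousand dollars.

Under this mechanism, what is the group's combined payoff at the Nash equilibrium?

With the mechanism, a contributed unit returns (3.2/4) / 0.40 = 2.0000 per unit of net cost to the contributor — now above 1 — so contributing fully is weakly dominant for every player.
At the Nash equilibrium everyone contributes 49. Group total payoff = 4 × (49 × 0.60 + 3.2 × 49) = 744.80.

744.80 thousand dollars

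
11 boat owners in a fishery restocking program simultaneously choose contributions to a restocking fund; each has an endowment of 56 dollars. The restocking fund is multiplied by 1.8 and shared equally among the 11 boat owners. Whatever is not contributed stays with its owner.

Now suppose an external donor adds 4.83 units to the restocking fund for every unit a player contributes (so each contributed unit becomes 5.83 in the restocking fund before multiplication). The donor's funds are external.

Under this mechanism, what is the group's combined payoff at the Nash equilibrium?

616.00 dollars

Even with the mechanism, each unit contributed returns only 1.8 × 5.83 / 11 = 0.9540 per unit of net cost, so contributing nothing is still dominant.
At the Nash equilibrium no one contributes; group total payoff = 11 × 56 = 616.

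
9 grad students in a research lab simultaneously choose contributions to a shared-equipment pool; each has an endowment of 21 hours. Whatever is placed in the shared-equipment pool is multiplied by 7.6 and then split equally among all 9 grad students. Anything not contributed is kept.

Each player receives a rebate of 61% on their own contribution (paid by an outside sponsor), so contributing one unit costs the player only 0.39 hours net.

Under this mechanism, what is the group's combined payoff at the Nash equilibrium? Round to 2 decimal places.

Under the mechanism each unit contributed yields (7.6/9) / 0.39 = 2.1652 back to its contributor per unit of net cost, which exceeds 1, making full contribution the dominant choice for everyone.
So the Nash equilibrium is full contribution by all 9; the group earns 9 × (21 × 0.61 + 7.6 × 21) = 1551.69.

1551.69 hours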